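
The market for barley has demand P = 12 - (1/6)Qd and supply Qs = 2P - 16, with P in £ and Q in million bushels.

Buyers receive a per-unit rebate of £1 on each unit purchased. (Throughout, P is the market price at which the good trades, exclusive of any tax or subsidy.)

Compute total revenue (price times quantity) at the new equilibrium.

Original equilibrium: 72 - 6P = 2P - 16 gives 88 = 8P, so P = 11 and Q = 6.
Since buyers' out-of-pocket price is the market price minus the rebate, the effective demand curve becomes Qd = 78 - 6P.
New equilibrium: 78 - 6P = 2P - 16 ⇒ 94 = 8P ⇒ P = 11.75, Q = 7.5.
New expenditure = 11.75 × 7.5 = 88.125.

88.125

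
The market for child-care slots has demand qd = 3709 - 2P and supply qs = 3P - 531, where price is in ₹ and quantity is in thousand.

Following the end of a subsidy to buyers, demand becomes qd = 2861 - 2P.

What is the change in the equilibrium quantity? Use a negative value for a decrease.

-508.8

Initially, 3709 - 2P = 3P - 531, so 4240 = 5P and P = 848, q = 2013.
The new curves are qd = 2861 - 2P (demand) and qs = 3P - 531 (supply).
New equilibrium: 2861 - 2P = 3P - 531 ⇒ 3392 = 5P ⇒ P = 678.4, q = 1504.2.
Δq = 1504.2 − 2013 = -508.8.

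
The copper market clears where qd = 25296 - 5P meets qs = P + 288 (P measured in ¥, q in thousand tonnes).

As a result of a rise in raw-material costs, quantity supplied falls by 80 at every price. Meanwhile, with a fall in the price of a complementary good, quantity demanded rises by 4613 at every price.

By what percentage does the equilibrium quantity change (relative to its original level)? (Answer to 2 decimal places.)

+15.76

Initially, 25296 - 5P = P + 288, so 25008 = 6P and P = 4168, q = 4456.
With the change applied: demand qd = 29909 - 5P, supply qs = P + 208.
Setting them equal: 29909 - 5P = P + 208 → 29701 = 6P, so P = 29701/6 ≈ 4950.1667 and q = 30949/6 ≈ 5158.1667.
%Δq = (5158.1667 − 4456) / 4456 × 100 = +15.76%.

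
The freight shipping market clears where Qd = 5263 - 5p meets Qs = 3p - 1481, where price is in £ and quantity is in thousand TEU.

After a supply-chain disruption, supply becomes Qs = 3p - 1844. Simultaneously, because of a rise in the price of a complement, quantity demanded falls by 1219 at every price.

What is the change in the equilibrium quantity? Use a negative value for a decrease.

Original equilibrium: 5263 - 5p = 3p - 1481 gives 6744 = 8p, so p = 843 and Q = 1048.
The shock moves the curves to Qd = 4044 - 5p and Qs = 3p - 1844.
Setting them equal: 4044 - 5p = 3p - 1844 → 5888 = 8p, so p = 736 and Q = 364.
ΔQ = 364 − 1048 = -684.

-684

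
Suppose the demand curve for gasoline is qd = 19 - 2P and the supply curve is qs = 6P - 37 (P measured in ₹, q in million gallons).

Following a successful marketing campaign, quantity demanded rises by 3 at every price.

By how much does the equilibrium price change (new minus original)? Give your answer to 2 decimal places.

Solve the original market: 19 - 2P = 6P - 37, hence P = 7 and q = 5.
The new curves are qd = 22 - 2P (demand) and qs = 6P - 37 (supply).
Setting them equal: 22 - 2P = 6P - 37 → 59 = 8P, so P = 7.375 and q = 7.25.
ΔP = 7.375 − 7 = +0.38.

+0.38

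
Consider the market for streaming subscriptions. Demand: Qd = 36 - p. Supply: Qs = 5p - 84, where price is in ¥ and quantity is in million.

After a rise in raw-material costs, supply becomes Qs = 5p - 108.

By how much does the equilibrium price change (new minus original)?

Solve the original market: 36 - p = 5p - 84, hence p = 20 and Q = 16.
After the shift, demand is Qd = 36 - p and supply is Qs = 5p - 108.
New equilibrium: 36 - p = 5p - 108 ⇒ 144 = 6p ⇒ p = 24, Q = 12.
Δp = 24 − 20 = +4.

+4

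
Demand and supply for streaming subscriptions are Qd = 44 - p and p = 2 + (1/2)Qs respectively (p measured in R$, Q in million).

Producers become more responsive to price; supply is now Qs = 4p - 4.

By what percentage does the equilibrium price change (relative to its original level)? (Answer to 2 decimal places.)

Solve the original market: 44 - p = 2p - 4, hence p = 16 and Q = 28.
After the shift, demand is Qd = 44 - p and supply is Qs = 4p - 4.
Equate the new curves: 44 - p = 4p - 4, giving 48 = 5p, p = 9.6, Q = 34.4.
%Δp = (9.6 − 16) / 16 × 100 = -40.00%.

-40.00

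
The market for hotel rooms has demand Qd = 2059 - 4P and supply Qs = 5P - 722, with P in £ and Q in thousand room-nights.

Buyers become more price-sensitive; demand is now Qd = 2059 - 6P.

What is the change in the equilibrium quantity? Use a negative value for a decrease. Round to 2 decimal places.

-280.91

Before the shock: 2059 - 4P = 5P - 722 ⇒ 2781 = 9P ⇒ P = 309, Q = 823.
The new curves are Qd = 2059 - 6P (demand) and Qs = 5P - 722 (supply).
Setting them equal: 2059 - 6P = 5P - 722 → 2781 = 11P, so P = 2781/11 ≈ 252.8182 and Q = 5963/11 ≈ 542.0909.
ΔQ = 542.0909 − 823 = -280.91.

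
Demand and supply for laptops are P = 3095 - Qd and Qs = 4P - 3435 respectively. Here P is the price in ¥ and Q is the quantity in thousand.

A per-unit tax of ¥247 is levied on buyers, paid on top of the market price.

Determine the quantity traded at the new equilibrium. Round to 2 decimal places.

Before the shock: 3095 - P = 4P - 3435 ⇒ 6530 = 5P ⇒ P = 1306, Q = 1789.
Since buyers pay the price plus the tax, the effective demand curve becomes Qd = 2848 - P.
Equate the new curves: 2848 - P = 4P - 3435, giving 6283 = 5P, P = 1256.6, Q = 1591.4.

1591.40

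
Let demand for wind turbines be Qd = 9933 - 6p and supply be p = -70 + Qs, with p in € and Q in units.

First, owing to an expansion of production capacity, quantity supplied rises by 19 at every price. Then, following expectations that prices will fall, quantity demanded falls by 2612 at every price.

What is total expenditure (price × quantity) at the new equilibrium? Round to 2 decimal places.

1159333.88

Before the shock: 9933 - 6p = p + 70 ⇒ 9863 = 7p ⇒ p = 1409, Q = 1479.
With the change applied: demand Qd = 7321 - 6p, supply Qs = p + 89.
Clearing the new market: 7321 - 6p = p + 89, so p = 7232/7 ≈ 1033.1429 and Q = 7855/7 ≈ 1122.1429.
New expenditure = 1033.1429 × 1122.1429 = 1159333.88.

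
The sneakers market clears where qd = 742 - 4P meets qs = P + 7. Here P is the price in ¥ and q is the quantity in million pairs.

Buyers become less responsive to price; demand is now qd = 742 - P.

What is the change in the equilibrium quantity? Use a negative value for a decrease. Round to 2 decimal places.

+220.50

Solve the original market: 742 - 4P = P + 7, hence P = 147 and q = 154.
After the shift, demand is qd = 742 - P and supply is qs = P + 7.
New equilibrium: 742 - P = P + 7 ⇒ 735 = 2P ⇒ P = 367.5, q = 374.5.
Δq = 374.5 − 154 = +220.50.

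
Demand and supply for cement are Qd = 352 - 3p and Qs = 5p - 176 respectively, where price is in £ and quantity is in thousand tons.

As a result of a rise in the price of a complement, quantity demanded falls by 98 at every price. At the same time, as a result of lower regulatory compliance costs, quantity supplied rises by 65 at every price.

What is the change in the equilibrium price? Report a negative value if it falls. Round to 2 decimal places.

-20.38

Before the shock: 352 - 3p = 5p - 176 ⇒ 528 = 8p ⇒ p = 66, Q = 154.
After the shift, demand is Qd = 254 - 3p and supply is Qs = 5p - 111.
New equilibrium: 254 - 3p = 5p - 111 ⇒ 365 = 8p ⇒ p = 45.625, Q = 117.125.
Δp = 45.625 − 66 = -20.38.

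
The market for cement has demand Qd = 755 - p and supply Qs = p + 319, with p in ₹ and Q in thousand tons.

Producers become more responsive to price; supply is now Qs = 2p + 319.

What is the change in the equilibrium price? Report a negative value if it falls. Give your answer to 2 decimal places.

Before the shock: 755 - p = p + 319 ⇒ 436 = 2p ⇒ p = 218, Q = 537.
After the shift, demand is Qd = 755 - p and supply is Qs = 2p + 319.
Equate the new curves: 755 - p = 2p + 319, giving 436 = 3p, p = 436/3 ≈ 145.3333, Q = 1829/3 ≈ 609.6667.
Δp = 145.3333 − 218 = -72.67.

-72.67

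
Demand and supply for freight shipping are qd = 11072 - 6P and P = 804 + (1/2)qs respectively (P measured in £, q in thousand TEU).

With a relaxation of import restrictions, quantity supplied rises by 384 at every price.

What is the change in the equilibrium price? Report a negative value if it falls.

Initially, 11072 - 6P = 2P - 1608, so 12680 = 8P and P = 1585, q = 1562.
After the shift, demand is qd = 11072 - 6P and supply is qs = 2P - 1224.
New equilibrium: 11072 - 6P = 2P - 1224 ⇒ 12296 = 8P ⇒ P = 1537, q = 1850.
ΔP = 1537 − 1585 = -48.

-48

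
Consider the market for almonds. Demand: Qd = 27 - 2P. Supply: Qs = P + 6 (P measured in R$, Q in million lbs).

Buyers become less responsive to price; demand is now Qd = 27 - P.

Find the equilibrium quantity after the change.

16.5

Before the shock: 27 - 2P = P + 6 ⇒ 21 = 3P ⇒ P = 7, Q = 13.
The new curves are Qd = 27 - P (demand) and Qs = P + 6 (supply).
Clearing the new market: 27 - P = P + 6, so P = 10.5 and Q = 16.5.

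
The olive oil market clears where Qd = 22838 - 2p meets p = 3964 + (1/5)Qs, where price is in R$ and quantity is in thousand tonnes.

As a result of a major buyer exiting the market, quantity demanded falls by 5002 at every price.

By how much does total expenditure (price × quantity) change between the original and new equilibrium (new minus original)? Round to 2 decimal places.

Original equilibrium: 22838 - 2p = 5p - 19820 gives 42658 = 7p, so p = 6094 and Q = 10650.
The shock moves the curves to Qd = 17836 - 2p and Qs = 5p - 19820.
New equilibrium: 17836 - 2p = 5p - 19820 ⇒ 37656 = 7p ⇒ p = 37656/7 ≈ 5379.4286, Q = 49540/7 ≈ 7077.1429.
Expenditure moves from 6094×10650 = 64901100 to 5379.4286×7077.1429 = 38070984.4898; change = -26830115.51.

-26830115.51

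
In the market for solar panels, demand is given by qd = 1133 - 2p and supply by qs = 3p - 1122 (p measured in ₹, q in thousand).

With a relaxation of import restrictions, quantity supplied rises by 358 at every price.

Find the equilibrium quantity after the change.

Solve the original market: 1133 - 2p = 3p - 1122, hence p = 451 and q = 231.
With the change applied: demand qd = 1133 - 2p, supply qs = 3p - 764.
Setting them equal: 1133 - 2p = 3p - 764 → 1897 = 5p, so p = 379.4 and q = 374.2.

374.2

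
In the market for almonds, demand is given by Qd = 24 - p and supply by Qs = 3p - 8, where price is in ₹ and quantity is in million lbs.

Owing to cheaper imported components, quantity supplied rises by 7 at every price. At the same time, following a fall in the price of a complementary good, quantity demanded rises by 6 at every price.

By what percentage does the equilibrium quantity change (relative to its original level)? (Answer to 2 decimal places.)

+39.06

Initially, 24 - p = 3p - 8, so 32 = 4p and p = 8, Q = 16.
The shock moves the curves to Qd = 30 - p and Qs = 3p - 1.
New equilibrium: 30 - p = 3p - 1 ⇒ 31 = 4p ⇒ p = 7.75, Q = 22.25.
%ΔQ = (22.25 − 16) / 16 × 100 = +39.06%.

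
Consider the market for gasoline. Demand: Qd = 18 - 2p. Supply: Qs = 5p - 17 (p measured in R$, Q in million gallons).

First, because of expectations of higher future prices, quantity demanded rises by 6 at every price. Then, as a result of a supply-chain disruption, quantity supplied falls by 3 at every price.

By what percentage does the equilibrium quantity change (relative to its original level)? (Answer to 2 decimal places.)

+42.86

Before the shock: 18 - 2p = 5p - 17 ⇒ 35 = 7p ⇒ p = 5, Q = 8.
With the change applied: demand Qd = 24 - 2p, supply Qs = 5p - 20.
Equate the new curves: 24 - 2p = 5p - 20, giving 44 = 7p, p = 44/7 ≈ 6.2857, Q = 80/7 ≈ 11.4286.
%ΔQ = (11.4286 − 8) / 8 × 100 = +42.86%.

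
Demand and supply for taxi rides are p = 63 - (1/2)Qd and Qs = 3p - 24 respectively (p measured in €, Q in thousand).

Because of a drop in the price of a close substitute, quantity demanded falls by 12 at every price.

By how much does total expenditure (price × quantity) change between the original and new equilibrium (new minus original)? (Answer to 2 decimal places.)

-357.12

Initially, 126 - 2p = 3p - 24, so 150 = 5p and p = 30, Q = 66.
The shock moves the curves to Qd = 114 - 2p and Qs = 3p - 24.
Clearing the new market: 114 - 2p = 3p - 24, so p = 27.6 and Q = 58.8.
Expenditure moves from 30×66 = 1980 to 27.6×58.8 = 1622.88; change = -357.12.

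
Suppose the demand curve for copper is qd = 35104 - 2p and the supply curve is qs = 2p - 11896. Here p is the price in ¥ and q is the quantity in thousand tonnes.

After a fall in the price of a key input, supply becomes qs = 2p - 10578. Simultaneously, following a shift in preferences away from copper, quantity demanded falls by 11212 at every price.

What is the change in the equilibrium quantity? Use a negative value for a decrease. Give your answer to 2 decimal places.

-4947.00

Before the shock: 35104 - 2p = 2p - 11896 ⇒ 47000 = 4p ⇒ p = 11750, q = 11604.
The shock moves the curves to qd = 23892 - 2p and qs = 2p - 10578.
New equilibrium: 23892 - 2p = 2p - 10578 ⇒ 34470 = 4p ⇒ p = 8617.5, q = 6657.
Δq = 6657 − 11604 = -4947.00.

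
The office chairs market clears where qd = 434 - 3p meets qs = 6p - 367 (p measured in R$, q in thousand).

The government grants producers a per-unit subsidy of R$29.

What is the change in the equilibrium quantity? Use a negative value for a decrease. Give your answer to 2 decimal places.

Solve the original market: 434 - 3p = 6p - 367, hence p = 89 and q = 167.
Since sellers receive the price plus the subsidy, the effective supply curve becomes qs = 6p - 193.
New equilibrium: 434 - 3p = 6p - 193 ⇒ 627 = 9p ⇒ p = 209/3 ≈ 69.6667, q = 225.
Δq = 225 − 167 = +58.00.

+58.00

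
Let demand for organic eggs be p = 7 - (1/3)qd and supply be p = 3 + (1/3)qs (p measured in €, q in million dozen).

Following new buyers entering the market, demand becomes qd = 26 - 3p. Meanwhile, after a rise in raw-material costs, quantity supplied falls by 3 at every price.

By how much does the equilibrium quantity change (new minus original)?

Initially, 21 - 3p = 3p - 9, so 30 = 6p and p = 5, q = 6.
The new curves are qd = 26 - 3p (demand) and qs = 3p - 12 (supply).
New equilibrium: 26 - 3p = 3p - 12 ⇒ 38 = 6p ⇒ p = 19/3 ≈ 6.3333, q = 7.
Δq = 7 − 6 = +1.

+1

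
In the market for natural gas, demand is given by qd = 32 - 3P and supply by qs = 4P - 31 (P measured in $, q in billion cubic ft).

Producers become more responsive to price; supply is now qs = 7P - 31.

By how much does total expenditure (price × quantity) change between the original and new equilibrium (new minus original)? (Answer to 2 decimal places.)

+37.53

Before the shock: 32 - 3P = 4P - 31 ⇒ 63 = 7P ⇒ P = 9, q = 5.
The shock moves the curves to qd = 32 - 3P and qs = 7P - 31.
Clearing the new market: 32 - 3P = 7P - 31, so P = 6.3 and q = 13.1.
Expenditure moves from 9×5 = 45 to 6.3×13.1 = 82.53; change = +37.53.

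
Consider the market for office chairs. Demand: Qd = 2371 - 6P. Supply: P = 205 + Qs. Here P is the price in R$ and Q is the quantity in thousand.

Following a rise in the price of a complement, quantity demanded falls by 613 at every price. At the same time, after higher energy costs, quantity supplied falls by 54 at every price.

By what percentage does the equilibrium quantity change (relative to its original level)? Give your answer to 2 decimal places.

Before the shock: 2371 - 6P = P - 205 ⇒ 2576 = 7P ⇒ P = 368, Q = 163.
The shock moves the curves to Qd = 1758 - 6P and Qs = P - 259.
Equate the new curves: 1758 - 6P = P - 259, giving 2017 = 7P, P = 2017/7 ≈ 288.1429, Q = 204/7 ≈ 29.1429.
%ΔQ = (29.1429 − 163) / 163 × 100 = -82.12%.

-82.12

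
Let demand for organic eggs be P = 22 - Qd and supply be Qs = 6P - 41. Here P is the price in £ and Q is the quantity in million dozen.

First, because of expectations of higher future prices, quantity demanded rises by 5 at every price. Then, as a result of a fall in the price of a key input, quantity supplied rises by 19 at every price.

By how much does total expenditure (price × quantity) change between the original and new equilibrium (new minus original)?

Initially, 22 - P = 6P - 41, so 63 = 7P and P = 9, Q = 13.
With the change applied: demand Qd = 27 - P, supply Qs = 6P - 22.
New equilibrium: 27 - P = 6P - 22 ⇒ 49 = 7P ⇒ P = 7, Q = 20.
Expenditure moves from 9×13 = 117 to 7×20 = 140; change = +23.

+23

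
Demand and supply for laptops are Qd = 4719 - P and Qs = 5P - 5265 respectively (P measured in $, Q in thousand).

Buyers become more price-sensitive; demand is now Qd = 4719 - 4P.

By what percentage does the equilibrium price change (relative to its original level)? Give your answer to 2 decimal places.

-33.33

Solve the original market: 4719 - P = 5P - 5265, hence P = 1664 and Q = 3055.
After the shift, demand is Qd = 4719 - 4P and supply is Qs = 5P - 5265.
New equilibrium: 4719 - 4P = 5P - 5265 ⇒ 9984 = 9P ⇒ P = 3328/3 ≈ 1109.3333, Q = 845/3 ≈ 281.6667.
%ΔP = (1109.3333 − 1664) / 1664 × 100 = -33.33%.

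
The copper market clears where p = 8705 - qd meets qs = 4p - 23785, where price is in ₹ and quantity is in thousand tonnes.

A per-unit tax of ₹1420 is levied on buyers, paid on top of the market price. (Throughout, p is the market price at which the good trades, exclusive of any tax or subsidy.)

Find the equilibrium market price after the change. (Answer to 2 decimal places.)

6214.00

Solve the original market: 8705 - p = 4p - 23785, hence p = 6498 and q = 2207.
Since buyers pay the price plus the tax, the effective demand curve becomes qd = 7285 - p.
Setting them equal: 7285 - p = 4p - 23785 → 31070 = 5p, so p = 6214 and q = 1071.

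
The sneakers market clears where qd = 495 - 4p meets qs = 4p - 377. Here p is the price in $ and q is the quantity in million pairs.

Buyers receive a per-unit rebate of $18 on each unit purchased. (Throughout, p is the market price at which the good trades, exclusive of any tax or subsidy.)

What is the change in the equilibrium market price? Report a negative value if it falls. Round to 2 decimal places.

+9.00

Initially, 495 - 4p = 4p - 377, so 872 = 8p and p = 109, q = 59.
Since buyers' out-of-pocket price is the market price minus the rebate, the effective demand curve becomes qd = 567 - 4p.
New equilibrium: 567 - 4p = 4p - 377 ⇒ 944 = 8p ⇒ p = 118, q = 95.
Δp = 118 − 109 = +9.00.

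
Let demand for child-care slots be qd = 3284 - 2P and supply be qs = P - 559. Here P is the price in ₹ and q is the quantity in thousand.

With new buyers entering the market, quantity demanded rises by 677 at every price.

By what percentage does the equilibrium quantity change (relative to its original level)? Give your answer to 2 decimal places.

Original equilibrium: 3284 - 2P = P - 559 gives 3843 = 3P, so P = 1281 and q = 722.
With the change applied: demand qd = 3961 - 2P, supply qs = P - 559.
Equate the new curves: 3961 - 2P = P - 559, giving 4520 = 3P, P = 4520/3 ≈ 1506.6667, q = 2843/3 ≈ 947.6667.
%Δq = (947.6667 − 722) / 722 × 100 = +31.26%.

+31.26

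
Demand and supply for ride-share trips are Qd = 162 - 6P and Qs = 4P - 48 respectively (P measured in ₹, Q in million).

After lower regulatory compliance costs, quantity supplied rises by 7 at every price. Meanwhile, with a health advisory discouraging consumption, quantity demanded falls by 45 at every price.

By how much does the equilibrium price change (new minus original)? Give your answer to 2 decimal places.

Initially, 162 - 6P = 4P - 48, so 210 = 10P and P = 21, Q = 36.
With the change applied: demand Qd = 117 - 6P, supply Qs = 4P - 41.
Setting them equal: 117 - 6P = 4P - 41 → 158 = 10P, so P = 15.8 and Q = 22.2.
ΔP = 15.8 − 21 = -5.20.

-5.20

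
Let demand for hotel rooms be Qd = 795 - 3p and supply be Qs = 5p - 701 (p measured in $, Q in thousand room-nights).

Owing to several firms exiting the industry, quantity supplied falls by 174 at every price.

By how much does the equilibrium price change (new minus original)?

+21.75

Solve the original market: 795 - 3p = 5p - 701, hence p = 187 and Q = 234.
With the change applied: demand Qd = 795 - 3p, supply Qs = 5p - 875.
New equilibrium: 795 - 3p = 5p - 875 ⇒ 1670 = 8p ⇒ p = 208.75, Q = 168.75.
Δp = 208.75 − 187 = +21.75.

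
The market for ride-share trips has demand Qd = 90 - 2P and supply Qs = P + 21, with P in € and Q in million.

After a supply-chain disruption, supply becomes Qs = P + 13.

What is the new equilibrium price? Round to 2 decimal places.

25.67

Original equilibrium: 90 - 2P = P + 21 gives 69 = 3P, so P = 23 and Q = 44.
With the change applied: demand Qd = 90 - 2P, supply Qs = P + 13.
Equate the new curves: 90 - 2P = P + 13, giving 77 = 3P, P = 77/3 ≈ 25.6667, Q = 116/3 ≈ 38.6667.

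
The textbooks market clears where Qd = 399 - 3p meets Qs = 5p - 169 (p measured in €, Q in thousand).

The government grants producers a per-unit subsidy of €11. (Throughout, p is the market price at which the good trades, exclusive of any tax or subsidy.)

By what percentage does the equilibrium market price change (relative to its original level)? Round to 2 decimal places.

-9.68

Before the shock: 399 - 3p = 5p - 169 ⇒ 568 = 8p ⇒ p = 71, Q = 186.
Since sellers receive the price plus the subsidy, the effective supply curve becomes Qs = 5p - 114.
Setting them equal: 399 - 3p = 5p - 114 → 513 = 8p, so p = 64.125 and Q = 206.625.
%Δp = (64.125 − 71) / 71 × 100 = -9.68%.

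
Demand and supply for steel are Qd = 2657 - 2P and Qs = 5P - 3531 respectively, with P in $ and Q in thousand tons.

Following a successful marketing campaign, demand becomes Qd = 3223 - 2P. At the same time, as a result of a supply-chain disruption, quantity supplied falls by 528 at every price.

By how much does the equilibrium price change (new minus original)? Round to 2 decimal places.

Original equilibrium: 2657 - 2P = 5P - 3531 gives 6188 = 7P, so P = 884 and Q = 889.
The shock moves the curves to Qd = 3223 - 2P and Qs = 5P - 4059.
Equate the new curves: 3223 - 2P = 5P - 4059, giving 7282 = 7P, P = 7282/7 ≈ 1040.2857, Q = 7997/7 ≈ 1142.4286.
ΔP = 1040.2857 − 884 = +156.29.

+156.29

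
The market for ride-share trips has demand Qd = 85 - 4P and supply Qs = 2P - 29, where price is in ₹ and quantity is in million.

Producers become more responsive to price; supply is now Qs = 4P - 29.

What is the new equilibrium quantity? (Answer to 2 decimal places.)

28.00

Original equilibrium: 85 - 4P = 2P - 29 gives 114 = 6P, so P = 19 and Q = 9.
The shock moves the curves to Qd = 85 - 4P and Qs = 4P - 29.
Setting them equal: 85 - 4P = 4P - 29 → 114 = 8P, so P = 14.25 and Q = 28.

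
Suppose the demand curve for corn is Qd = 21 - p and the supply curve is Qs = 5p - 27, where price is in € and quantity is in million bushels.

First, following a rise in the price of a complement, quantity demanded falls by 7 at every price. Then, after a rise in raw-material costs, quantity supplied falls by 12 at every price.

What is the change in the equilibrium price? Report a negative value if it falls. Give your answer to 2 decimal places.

Initially, 21 - p = 5p - 27, so 48 = 6p and p = 8, Q = 13.
The shock moves the curves to Qd = 14 - p and Qs = 5p - 39.
Clearing the new market: 14 - p = 5p - 39, so p = 53/6 ≈ 8.8333 and Q = 31/6 ≈ 5.1667.
Δp = 8.8333 − 8 = +0.83.

+0.83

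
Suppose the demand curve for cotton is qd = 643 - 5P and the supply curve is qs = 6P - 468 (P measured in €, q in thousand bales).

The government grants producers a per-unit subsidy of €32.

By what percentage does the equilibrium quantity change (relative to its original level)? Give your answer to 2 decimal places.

+63.24

Original equilibrium: 643 - 5P = 6P - 468 gives 1111 = 11P, so P = 101 and q = 138.
Since sellers receive the price plus the subsidy, the effective supply curve becomes qs = 6P - 276.
Setting them equal: 643 - 5P = 6P - 276 → 919 = 11P, so P = 919/11 ≈ 83.5455 and q = 2478/11 ≈ 225.2727.
%Δq = (225.2727 − 138) / 138 × 100 = +63.24%.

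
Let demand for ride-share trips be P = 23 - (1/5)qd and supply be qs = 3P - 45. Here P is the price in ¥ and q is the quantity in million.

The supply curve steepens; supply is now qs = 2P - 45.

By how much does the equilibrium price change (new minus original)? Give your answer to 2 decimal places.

+2.86

Original equilibrium: 115 - 5P = 3P - 45 gives 160 = 8P, so P = 20 and q = 15.
With the change applied: demand qd = 115 - 5P, supply qs = 2P - 45.
Setting them equal: 115 - 5P = 2P - 45 → 160 = 7P, so P = 160/7 ≈ 22.8571 and q = 5/7 ≈ 0.7143.
ΔP = 22.8571 − 20 = +2.86.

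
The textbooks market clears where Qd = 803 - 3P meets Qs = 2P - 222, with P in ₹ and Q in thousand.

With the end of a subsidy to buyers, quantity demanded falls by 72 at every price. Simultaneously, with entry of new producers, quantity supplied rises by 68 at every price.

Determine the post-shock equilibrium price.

177

Original equilibrium: 803 - 3P = 2P - 222 gives 1025 = 5P, so P = 205 and Q = 188.
The new curves are Qd = 731 - 3P (demand) and Qs = 2P - 154 (supply).
Clearing the new market: 731 - 3P = 2P - 154, so P = 177 and Q = 200.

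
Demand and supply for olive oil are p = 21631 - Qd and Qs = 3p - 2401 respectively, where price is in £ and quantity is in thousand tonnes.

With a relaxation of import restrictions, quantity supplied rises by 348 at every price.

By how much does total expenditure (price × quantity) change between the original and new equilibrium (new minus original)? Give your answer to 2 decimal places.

-844074.00

Original equilibrium: 21631 - p = 3p - 2401 gives 24032 = 4p, so p = 6008 and Q = 15623.
The shock moves the curves to Qd = 21631 - p and Qs = 3p - 2053.
New equilibrium: 21631 - p = 3p - 2053 ⇒ 23684 = 4p ⇒ p = 5921, Q = 15710.
Expenditure moves from 6008×15623 = 93862984 to 5921×15710 = 93018910; change = -844074.00.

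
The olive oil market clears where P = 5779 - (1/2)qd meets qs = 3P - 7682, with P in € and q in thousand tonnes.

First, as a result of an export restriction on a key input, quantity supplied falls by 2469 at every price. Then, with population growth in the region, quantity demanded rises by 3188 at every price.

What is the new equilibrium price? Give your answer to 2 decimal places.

4979.40

Initially, 11558 - 2P = 3P - 7682, so 19240 = 5P and P = 3848, q = 3862.
After the shift, demand is qd = 14746 - 2P and supply is qs = 3P - 10151.
Setting them equal: 14746 - 2P = 3P - 10151 → 24897 = 5P, so P = 4979.4 and q = 4787.2.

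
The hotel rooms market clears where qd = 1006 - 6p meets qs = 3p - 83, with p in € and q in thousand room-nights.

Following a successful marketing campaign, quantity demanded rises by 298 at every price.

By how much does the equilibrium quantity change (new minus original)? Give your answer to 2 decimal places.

Initially, 1006 - 6p = 3p - 83, so 1089 = 9p and p = 121, q = 280.
The shock moves the curves to qd = 1304 - 6p and qs = 3p - 83.
New equilibrium: 1304 - 6p = 3p - 83 ⇒ 1387 = 9p ⇒ p = 1387/9 ≈ 154.1111, q = 1138/3 ≈ 379.3333.
Δq = 379.3333 − 280 = +99.33.

+99.33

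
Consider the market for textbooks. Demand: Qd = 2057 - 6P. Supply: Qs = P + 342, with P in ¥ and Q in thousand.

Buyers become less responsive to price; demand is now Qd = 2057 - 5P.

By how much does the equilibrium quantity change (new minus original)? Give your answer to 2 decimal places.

Initially, 2057 - 6P = P + 342, so 1715 = 7P and P = 245, Q = 587.
With the change applied: demand Qd = 2057 - 5P, supply Qs = P + 342.
Setting them equal: 2057 - 5P = P + 342 → 1715 = 6P, so P = 1715/6 ≈ 285.8333 and Q = 3767/6 ≈ 627.8333.
ΔQ = 627.8333 − 587 = +40.83.

+40.83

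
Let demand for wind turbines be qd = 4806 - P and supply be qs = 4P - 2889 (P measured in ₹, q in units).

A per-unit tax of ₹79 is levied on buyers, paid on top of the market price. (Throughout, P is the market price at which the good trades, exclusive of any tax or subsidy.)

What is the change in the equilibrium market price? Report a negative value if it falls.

-15.8

Solve the original market: 4806 - P = 4P - 2889, hence P = 1539 and q = 3267.
Since buyers pay the price plus the tax, the effective demand curve becomes qd = 4727 - P.
Equate the new curves: 4727 - P = 4P - 2889, giving 7616 = 5P, P = 1523.2, q = 3203.8.
ΔP = 1523.2 − 1539 = -15.8.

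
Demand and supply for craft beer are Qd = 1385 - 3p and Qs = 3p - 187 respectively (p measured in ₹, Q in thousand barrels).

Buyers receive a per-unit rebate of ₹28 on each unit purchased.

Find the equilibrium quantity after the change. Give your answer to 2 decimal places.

Initially, 1385 - 3p = 3p - 187, so 1572 = 6p and p = 262, Q = 599.
Since buyers' out-of-pocket price is the market price minus the rebate, the effective demand curve becomes Qd = 1469 - 3p.
Setting them equal: 1469 - 3p = 3p - 187 → 1656 = 6p, so p = 276 and Q = 641.

641.00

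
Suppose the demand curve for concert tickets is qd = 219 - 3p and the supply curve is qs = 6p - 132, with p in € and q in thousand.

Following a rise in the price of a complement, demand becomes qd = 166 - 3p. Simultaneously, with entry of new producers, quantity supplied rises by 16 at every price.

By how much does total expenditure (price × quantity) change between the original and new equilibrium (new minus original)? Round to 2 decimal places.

Solve the original market: 219 - 3p = 6p - 132, hence p = 39 and q = 102.
The shock moves the curves to qd = 166 - 3p and qs = 6p - 116.
Setting them equal: 166 - 3p = 6p - 116 → 282 = 9p, so p = 94/3 ≈ 31.3333 and q = 72.
Expenditure moves from 39×102 = 3978 to 31.3333×72 = 2256; change = -1722.00.

-1722.00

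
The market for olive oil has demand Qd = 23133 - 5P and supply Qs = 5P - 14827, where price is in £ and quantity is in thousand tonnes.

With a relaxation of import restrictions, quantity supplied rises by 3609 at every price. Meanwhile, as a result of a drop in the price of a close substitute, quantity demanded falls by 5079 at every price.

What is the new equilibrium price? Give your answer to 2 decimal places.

2927.20

Solve the original market: 23133 - 5P = 5P - 14827, hence P = 3796 and Q = 4153.
The shock moves the curves to Qd = 18054 - 5P and Qs = 5P - 11218.
Setting them equal: 18054 - 5P = 5P - 11218 → 29272 = 10P, so P = 2927.2 and Q = 3418.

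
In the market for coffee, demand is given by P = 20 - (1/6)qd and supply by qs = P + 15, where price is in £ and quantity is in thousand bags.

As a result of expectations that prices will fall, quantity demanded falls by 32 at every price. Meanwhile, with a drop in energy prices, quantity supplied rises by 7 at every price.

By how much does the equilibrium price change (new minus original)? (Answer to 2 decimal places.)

Solve the original market: 120 - 6P = P + 15, hence P = 15 and q = 30.
After the shift, demand is qd = 88 - 6P and supply is qs = P + 22.
Clearing the new market: 88 - 6P = P + 22, so P = 66/7 ≈ 9.4286 and q = 220/7 ≈ 31.4286.
ΔP = 9.4286 − 15 = -5.57.

-5.57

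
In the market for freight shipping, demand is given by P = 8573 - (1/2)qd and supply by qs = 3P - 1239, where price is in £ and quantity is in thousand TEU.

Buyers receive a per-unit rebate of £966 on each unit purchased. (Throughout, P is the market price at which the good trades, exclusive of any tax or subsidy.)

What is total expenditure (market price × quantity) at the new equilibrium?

44499106.08

Original equilibrium: 17146 - 2P = 3P - 1239 gives 18385 = 5P, so P = 3677 and q = 9792.
Since buyers' out-of-pocket price is the market price minus the rebate, the effective demand curve becomes qd = 19078 - 2P.
New equilibrium: 19078 - 2P = 3P - 1239 ⇒ 20317 = 5P ⇒ P = 4063.4, q = 10951.2.
New expenditure = 4063.4 × 10951.2 = 44499106.08.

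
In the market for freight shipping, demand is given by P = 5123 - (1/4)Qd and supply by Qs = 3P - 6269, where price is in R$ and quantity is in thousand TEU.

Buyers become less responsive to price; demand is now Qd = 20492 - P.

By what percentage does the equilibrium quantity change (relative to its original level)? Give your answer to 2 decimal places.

Solve the original market: 20492 - 4P = 3P - 6269, hence P = 3823 and Q = 5200.
After the shift, demand is Qd = 20492 - P and supply is Qs = 3P - 6269.
Clearing the new market: 20492 - P = 3P - 6269, so P = 6690.25 and Q = 13801.75.
%ΔQ = (13801.75 − 5200) / 5200 × 100 = +165.42%.

+165.42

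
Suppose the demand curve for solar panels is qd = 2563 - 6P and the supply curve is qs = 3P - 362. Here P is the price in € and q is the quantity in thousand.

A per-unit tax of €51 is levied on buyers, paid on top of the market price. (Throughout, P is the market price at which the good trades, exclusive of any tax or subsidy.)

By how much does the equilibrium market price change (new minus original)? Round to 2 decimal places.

Before the shock: 2563 - 6P = 3P - 362 ⇒ 2925 = 9P ⇒ P = 325, q = 613.
Since buyers pay the price plus the tax, the effective demand curve becomes qd = 2257 - 6P.
Equate the new curves: 2257 - 6P = 3P - 362, giving 2619 = 9P, P = 291, q = 511.
ΔP = 291 − 325 = -34.00.

-34.00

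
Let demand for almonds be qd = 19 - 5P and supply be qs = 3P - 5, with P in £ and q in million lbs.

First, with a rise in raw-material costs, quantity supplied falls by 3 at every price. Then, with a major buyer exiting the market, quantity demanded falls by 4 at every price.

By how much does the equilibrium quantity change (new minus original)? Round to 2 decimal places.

-3.38

Solve the original market: 19 - 5P = 3P - 5, hence P = 3 and q = 4.
After the shift, demand is qd = 15 - 5P and supply is qs = 3P - 8.
Setting them equal: 15 - 5P = 3P - 8 → 23 = 8P, so P = 2.875 and q = 0.625.
Δq = 0.625 − 4 = -3.38.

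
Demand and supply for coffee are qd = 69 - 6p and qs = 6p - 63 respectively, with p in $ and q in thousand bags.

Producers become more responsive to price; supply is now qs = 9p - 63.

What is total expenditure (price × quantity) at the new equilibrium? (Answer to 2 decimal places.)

142.56

Original equilibrium: 69 - 6p = 6p - 63 gives 132 = 12p, so p = 11 and q = 3.
The new curves are qd = 69 - 6p (demand) and qs = 9p - 63 (supply).
New equilibrium: 69 - 6p = 9p - 63 ⇒ 132 = 15p ⇒ p = 8.8, q = 16.2.
New expenditure = 8.8 × 16.2 = 142.56.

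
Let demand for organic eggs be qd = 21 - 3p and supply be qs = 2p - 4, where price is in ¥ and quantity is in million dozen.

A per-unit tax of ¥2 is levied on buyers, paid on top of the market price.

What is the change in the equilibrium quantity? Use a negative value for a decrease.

Before the shock: 21 - 3p = 2p - 4 ⇒ 25 = 5p ⇒ p = 5, q = 6.
Since buyers pay the price plus the tax, the effective demand curve becomes qd = 15 - 3p.
New equilibrium: 15 - 3p = 2p - 4 ⇒ 19 = 5p ⇒ p = 3.8, q = 3.6.
Δq = 3.6 − 6 = -2.4.

-2.4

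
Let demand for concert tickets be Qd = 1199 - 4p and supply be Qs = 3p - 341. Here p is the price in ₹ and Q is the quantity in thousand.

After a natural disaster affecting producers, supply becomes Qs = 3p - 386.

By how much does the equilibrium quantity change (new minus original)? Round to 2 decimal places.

Original equilibrium: 1199 - 4p = 3p - 341 gives 1540 = 7p, so p = 220 and Q = 319.
The new curves are Qd = 1199 - 4p (demand) and Qs = 3p - 386 (supply).
Clearing the new market: 1199 - 4p = 3p - 386, so p = 1585/7 ≈ 226.4286 and Q = 2053/7 ≈ 293.2857.
ΔQ = 293.2857 − 319 = -25.71.

-25.71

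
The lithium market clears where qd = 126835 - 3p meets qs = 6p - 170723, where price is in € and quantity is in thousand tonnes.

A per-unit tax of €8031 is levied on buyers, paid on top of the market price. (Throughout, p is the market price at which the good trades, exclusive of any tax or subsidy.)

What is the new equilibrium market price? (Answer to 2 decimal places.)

30385.00

Original equilibrium: 126835 - 3p = 6p - 170723 gives 297558 = 9p, so p = 33062 and q = 27649.
Since buyers pay the price plus the tax, the effective demand curve becomes qd = 102742 - 3p.
Setting them equal: 102742 - 3p = 6p - 170723 → 273465 = 9p, so p = 30385 and q = 11587.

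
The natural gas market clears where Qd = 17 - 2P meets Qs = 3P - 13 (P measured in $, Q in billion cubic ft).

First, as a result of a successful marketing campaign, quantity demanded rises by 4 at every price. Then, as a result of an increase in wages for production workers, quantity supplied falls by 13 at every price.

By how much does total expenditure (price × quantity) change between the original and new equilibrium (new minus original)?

-9.32

Before the shock: 17 - 2P = 3P - 13 ⇒ 30 = 5P ⇒ P = 6, Q = 5.
With the change applied: demand Qd = 21 - 2P, supply Qs = 3P - 26.
Equate the new curves: 21 - 2P = 3P - 26, giving 47 = 5P, P = 9.4, Q = 2.2.
Expenditure moves from 6×5 = 30 to 9.4×2.2 = 20.68; change = -9.32.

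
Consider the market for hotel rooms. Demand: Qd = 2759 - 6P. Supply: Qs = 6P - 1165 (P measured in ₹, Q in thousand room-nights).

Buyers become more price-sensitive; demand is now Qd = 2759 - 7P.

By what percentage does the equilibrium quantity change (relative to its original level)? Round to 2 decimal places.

Before the shock: 2759 - 6P = 6P - 1165 ⇒ 3924 = 12P ⇒ P = 327, Q = 797.
After the shift, demand is Qd = 2759 - 7P and supply is Qs = 6P - 1165.
Equate the new curves: 2759 - 7P = 6P - 1165, giving 3924 = 13P, P = 3924/13 ≈ 301.8462, Q = 8399/13 ≈ 646.0769.
%ΔQ = (646.0769 − 797) / 797 × 100 = -18.94%.

-18.94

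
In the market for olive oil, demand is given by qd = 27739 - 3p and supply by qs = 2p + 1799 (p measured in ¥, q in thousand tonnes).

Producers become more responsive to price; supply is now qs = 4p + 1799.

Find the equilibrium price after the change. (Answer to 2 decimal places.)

3705.71

Solve the original market: 27739 - 3p = 2p + 1799, hence p = 5188 and q = 12175.
After the shift, demand is qd = 27739 - 3p and supply is qs = 4p + 1799.
Equate the new curves: 27739 - 3p = 4p + 1799, giving 25940 = 7p, p = 25940/7 ≈ 3705.7143, q = 116353/7 ≈ 16621.8571.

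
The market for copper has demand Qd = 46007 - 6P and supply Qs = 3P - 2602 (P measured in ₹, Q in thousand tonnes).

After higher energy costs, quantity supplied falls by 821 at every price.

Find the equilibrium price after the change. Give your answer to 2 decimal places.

Initially, 46007 - 6P = 3P - 2602, so 48609 = 9P and P = 5401, Q = 13601.
The new curves are Qd = 46007 - 6P (demand) and Qs = 3P - 3423 (supply).
Setting them equal: 46007 - 6P = 3P - 3423 → 49430 = 9P, so P = 49430/9 ≈ 5492.2222 and Q = 39161/3 ≈ 13053.6667.

5492.22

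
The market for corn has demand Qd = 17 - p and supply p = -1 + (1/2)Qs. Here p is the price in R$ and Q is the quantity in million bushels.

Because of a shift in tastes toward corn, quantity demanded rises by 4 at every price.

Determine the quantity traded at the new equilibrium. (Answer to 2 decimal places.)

Before the shock: 17 - p = 2p + 2 ⇒ 15 = 3p ⇒ p = 5, Q = 12.
The new curves are Qd = 21 - p (demand) and Qs = 2p + 2 (supply).
Clearing the new market: 21 - p = 2p + 2, so p = 19/3 ≈ 6.3333 and Q = 44/3 ≈ 14.6667.

14.67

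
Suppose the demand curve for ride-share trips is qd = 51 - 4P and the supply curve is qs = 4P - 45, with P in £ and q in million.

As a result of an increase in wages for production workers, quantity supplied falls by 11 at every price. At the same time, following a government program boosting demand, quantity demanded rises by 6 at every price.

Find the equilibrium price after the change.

Original equilibrium: 51 - 4P = 4P - 45 gives 96 = 8P, so P = 12 and q = 3.
The new curves are qd = 57 - 4P (demand) and qs = 4P - 56 (supply).
Clearing the new market: 57 - 4P = 4P - 56, so P = 14.125 and q = 0.5.

14.125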